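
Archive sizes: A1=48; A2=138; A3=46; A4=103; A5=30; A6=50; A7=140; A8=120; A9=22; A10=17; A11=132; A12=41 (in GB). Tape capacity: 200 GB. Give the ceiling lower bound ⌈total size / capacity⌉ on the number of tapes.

5

Total size = 48 + 138 + 46 + 103 + 30 + 50 + 140 + 120 + 22 + 17 + 132 + 41 = 887 GB.
⌈887 / 200⌉ = 5.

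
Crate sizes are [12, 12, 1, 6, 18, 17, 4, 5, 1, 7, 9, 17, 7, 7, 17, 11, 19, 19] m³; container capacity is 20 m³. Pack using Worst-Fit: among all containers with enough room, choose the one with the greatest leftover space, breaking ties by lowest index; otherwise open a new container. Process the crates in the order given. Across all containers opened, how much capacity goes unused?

container 1: place 12 m³, 8 m³ left
container 2: place 12 m³, 8 m³ left
container 1: place 1 m³, 7 m³ left
container 2: place 6 m³, 2 m³ left
container 3: place 18 m³, 2 m³ left
container 4: place 17 m³, 3 m³ left
container 1: place 4 m³, 3 m³ left
container 5: place 5 m³, 15 m³ left
container 5: place 1 m³, 14 m³ left
container 5: place 7 m³, 7 m³ left
container 6: place 9 m³, 11 m³ left
container 7: place 17 m³, 3 m³ left
container 6: place 7 m³, 4 m³ left
container 5: place 7 m³, 0 m³ left
container 8: place 17 m³, 3 m³ left
container 9: place 11 m³, 9 m³ left
container 10: place 19 m³, 1 m³ left
container 11: place 19 m³, 1 m³ left
11 containers × 20 m³ = 220 m³; used 189 m³; unused 31 m³.

31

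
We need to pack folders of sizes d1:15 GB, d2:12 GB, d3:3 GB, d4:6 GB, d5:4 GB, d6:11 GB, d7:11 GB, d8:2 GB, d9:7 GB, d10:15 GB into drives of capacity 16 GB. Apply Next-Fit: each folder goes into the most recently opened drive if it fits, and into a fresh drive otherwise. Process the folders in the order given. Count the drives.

7

d1 (15 GB) → drive 1 (remaining 1 GB)
d2 (12 GB) → drive 2 (remaining 4 GB)
d3 (3 GB) → drive 2 (remaining 1 GB)
d4 (6 GB) → drive 3 (remaining 10 GB)
d5 (4 GB) → drive 3 (remaining 6 GB)
d6 (11 GB) → drive 4 (remaining 5 GB)
d7 (11 GB) → drive 5 (remaining 5 GB)
d8 (2 GB) → drive 5 (remaining 3 GB)
d9 (7 GB) → drive 6 (remaining 9 GB)
d10 (15 GB) → drive 7 (remaining 1 GB)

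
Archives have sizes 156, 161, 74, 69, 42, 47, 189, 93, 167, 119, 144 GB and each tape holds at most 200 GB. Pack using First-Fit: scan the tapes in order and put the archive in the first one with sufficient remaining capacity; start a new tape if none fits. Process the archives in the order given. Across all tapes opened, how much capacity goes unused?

339

tape 1: place 156 GB, 44 GB left
tape 2: place 161 GB, 39 GB left
tape 3: place 74 GB, 126 GB left
tape 3: place 69 GB, 57 GB left
tape 1: place 42 GB, 2 GB left
tape 3: place 47 GB, 10 GB left
tape 4: place 189 GB, 11 GB left
tape 5: place 93 GB, 107 GB left
tape 6: place 167 GB, 33 GB left
tape 7: place 119 GB, 81 GB left
tape 8: place 144 GB, 56 GB left
8 tapes × 200 GB = 1600 GB; used 1261 GB; unused 339 GB.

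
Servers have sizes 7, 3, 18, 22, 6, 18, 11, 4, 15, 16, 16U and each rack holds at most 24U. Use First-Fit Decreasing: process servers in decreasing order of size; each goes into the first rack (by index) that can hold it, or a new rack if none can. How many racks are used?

Sorted descending: 22, 18, 18, 16, 16, 15, 11, 7, 6, 4, 3.
Put 22U in rack 1; 2U remain.
Put 18U in rack 2; 6U remain.
Put 18U in rack 3; 6U remain.
Put 16U in rack 4; 8U remain.
Put 16U in rack 5; 8U remain.
Put 15U in rack 6; 9U remain.
Put 11U in rack 7; 13U remain.
Put 7U in rack 4; 1U remain.
Put 6U in rack 2; 0U remain.
Put 4U in rack 3; 2U remain.
Put 3U in rack 5; 5U remain.

7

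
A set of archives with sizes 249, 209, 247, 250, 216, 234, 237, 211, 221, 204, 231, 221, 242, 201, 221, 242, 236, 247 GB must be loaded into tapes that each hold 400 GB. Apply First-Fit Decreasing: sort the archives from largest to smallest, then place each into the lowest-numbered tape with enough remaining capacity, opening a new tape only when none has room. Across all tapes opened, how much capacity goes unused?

3081

Sorted descending: 250, 249, 247, 247, 242, 242, 237, 236, 234, 231, 221, 221, 221, 216, 211, 209, 204, 201.
tape 1: place 250 GB, 150 GB left
tape 2: place 249 GB, 151 GB left
tape 3: place 247 GB, 153 GB left
tape 4: place 247 GB, 153 GB left
tape 5: place 242 GB, 158 GB left
tape 6: place 242 GB, 158 GB left
tape 7: place 237 GB, 163 GB left
tape 8: place 236 GB, 164 GB left
tape 9: place 234 GB, 166 GB left
tape 10: place 231 GB, 169 GB left
tape 11: place 221 GB, 179 GB left
tape 12: place 221 GB, 179 GB left
tape 13: place 221 GB, 179 GB left
tape 14: place 216 GB, 184 GB left
tape 15: place 211 GB, 189 GB left
tape 16: place 209 GB, 191 GB left
tape 17: place 204 GB, 196 GB left
tape 18: place 201 GB, 199 GB left
18 tapes × 400 GB = 7200 GB; used 4119 GB; unused 3081 GB.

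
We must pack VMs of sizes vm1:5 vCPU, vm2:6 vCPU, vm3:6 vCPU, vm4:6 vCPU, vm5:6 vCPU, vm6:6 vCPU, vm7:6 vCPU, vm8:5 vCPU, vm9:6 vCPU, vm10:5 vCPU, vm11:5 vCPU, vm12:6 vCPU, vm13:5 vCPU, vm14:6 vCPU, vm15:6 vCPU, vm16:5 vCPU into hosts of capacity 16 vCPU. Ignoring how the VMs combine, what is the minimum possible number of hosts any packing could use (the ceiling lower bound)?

Total size = 5 + 6 + 6 + 6 + 6 + 6 + 6 + 5 + 6 + 5 + 5 + 6 + 5 + 6 + 6 + 5 = 90 vCPU.
⌈90 / 16⌉ = 6.

6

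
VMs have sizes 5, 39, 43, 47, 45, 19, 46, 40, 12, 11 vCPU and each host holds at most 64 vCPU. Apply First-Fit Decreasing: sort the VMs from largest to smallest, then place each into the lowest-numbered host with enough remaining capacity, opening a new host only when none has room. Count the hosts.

6 hosts

Sorted descending: 47, 46, 45, 43, 40, 39, 19, 12, 11, 5.
host 1: place 47 vCPU, 17 vCPU left
host 2: place 46 vCPU, 18 vCPU left
host 3: place 45 vCPU, 19 vCPU left
host 4: place 43 vCPU, 21 vCPU left
host 5: place 40 vCPU, 24 vCPU left
host 6: place 39 vCPU, 25 vCPU left
host 3: place 19 vCPU, 0 vCPU left
host 1: place 12 vCPU, 5 vCPU left
host 2: place 11 vCPU, 7 vCPU left
host 1: place 5 vCPU, 0 vCPU left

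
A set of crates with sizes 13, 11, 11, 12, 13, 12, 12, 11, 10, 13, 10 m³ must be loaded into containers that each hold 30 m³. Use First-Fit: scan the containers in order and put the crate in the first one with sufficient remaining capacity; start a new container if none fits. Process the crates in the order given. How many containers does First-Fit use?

6

13 m³ → container 1 (remaining 17 m³)
11 m³ → container 1 (remaining 6 m³)
11 m³ → container 2 (remaining 19 m³)
12 m³ → container 2 (remaining 7 m³)
13 m³ → container 3 (remaining 17 m³)
12 m³ → container 3 (remaining 5 m³)
12 m³ → container 4 (remaining 18 m³)
11 m³ → container 4 (remaining 7 m³)
10 m³ → container 5 (remaining 20 m³)
13 m³ → container 5 (remaining 7 m³)
10 m³ → container 6 (remaining 20 m³)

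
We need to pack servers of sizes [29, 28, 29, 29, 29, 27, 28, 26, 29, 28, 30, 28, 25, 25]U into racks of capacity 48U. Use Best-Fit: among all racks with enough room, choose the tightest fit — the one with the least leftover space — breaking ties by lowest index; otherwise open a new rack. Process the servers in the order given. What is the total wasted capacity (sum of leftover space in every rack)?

282

29U → rack 1 (remaining 19U)
28U → rack 2 (remaining 20U)
29U → rack 3 (remaining 19U)
29U → rack 4 (remaining 19U)
29U → rack 5 (remaining 19U)
27U → rack 6 (remaining 21U)
28U → rack 7 (remaining 20U)
26U → rack 8 (remaining 22U)
29U → rack 9 (remaining 19U)
28U → rack 10 (remaining 20U)
30U → rack 11 (remaining 18U)
28U → rack 12 (remaining 20U)
25U → rack 13 (remaining 23U)
25U → rack 14 (remaining 23U)
14 racks × 48U = 672U; used 390U; unused 282U.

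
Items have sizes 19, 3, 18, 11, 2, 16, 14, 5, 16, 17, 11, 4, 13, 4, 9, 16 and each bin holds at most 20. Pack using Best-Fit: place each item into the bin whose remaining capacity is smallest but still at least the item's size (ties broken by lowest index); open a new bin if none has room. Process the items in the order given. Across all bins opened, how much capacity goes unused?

22

19 → bin 1 (remaining 1)
3 → bin 2 (remaining 17)
18 → bin 3 (remaining 2)
11 → bin 2 (remaining 6)
2 → bin 3 (remaining 0)
16 → bin 4 (remaining 4)
14 → bin 5 (remaining 6)
5 → bin 2 (remaining 1)
16 → bin 6 (remaining 4)
17 → bin 7 (remaining 3)
11 → bin 8 (remaining 9)
4 → bin 4 (remaining 0)
13 → bin 9 (remaining 7)
4 → bin 6 (remaining 0)
9 → bin 8 (remaining 0)
16 → bin 10 (remaining 4)
10 bins × 20 = 200; used 178; unused 22.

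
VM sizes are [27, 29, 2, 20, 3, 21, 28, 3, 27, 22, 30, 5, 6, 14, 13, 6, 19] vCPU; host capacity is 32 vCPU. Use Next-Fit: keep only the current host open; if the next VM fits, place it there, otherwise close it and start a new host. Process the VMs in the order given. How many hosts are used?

11 hosts

27 vCPU → host 1 (remaining 5 vCPU)
29 vCPU → host 2 (remaining 3 vCPU)
2 vCPU → host 2 (remaining 1 vCPU)
20 vCPU → host 3 (remaining 12 vCPU)
3 vCPU → host 3 (remaining 9 vCPU)
21 vCPU → host 4 (remaining 11 vCPU)
28 vCPU → host 5 (remaining 4 vCPU)
3 vCPU → host 5 (remaining 1 vCPU)
27 vCPU → host 6 (remaining 5 vCPU)
22 vCPU → host 7 (remaining 10 vCPU)
30 vCPU → host 8 (remaining 2 vCPU)
5 vCPU → host 9 (remaining 27 vCPU)
6 vCPU → host 9 (remaining 21 vCPU)
14 vCPU → host 9 (remaining 7 vCPU)
13 vCPU → host 10 (remaining 19 vCPU)
6 vCPU → host 10 (remaining 13 vCPU)
19 vCPU → host 11 (remaining 13 vCPU)
Final hosts: [27] [29,2] [20,3] [21] [28,3] [27] [22] [30] [5,6,14] [13,6] [19].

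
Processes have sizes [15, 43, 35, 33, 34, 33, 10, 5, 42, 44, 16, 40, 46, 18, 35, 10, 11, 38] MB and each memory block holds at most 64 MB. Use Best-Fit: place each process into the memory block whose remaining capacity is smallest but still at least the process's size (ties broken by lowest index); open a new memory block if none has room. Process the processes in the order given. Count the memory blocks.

11 memory blocks

Put 15 MB in memory block 1; 49 MB remain.
Put 43 MB in memory block 1; 6 MB remain.
Put 35 MB in memory block 2; 29 MB remain.
Put 33 MB in memory block 3; 31 MB remain.
Put 34 MB in memory block 4; 30 MB remain.
Put 33 MB in memory block 5; 31 MB remain.
Put 10 MB in memory block 2; 19 MB remain.
Put 5 MB in memory block 1; 1 MB remain.
Put 42 MB in memory block 6; 22 MB remain.
Put 44 MB in memory block 7; 20 MB remain.
Put 16 MB in memory block 2; 3 MB remain.
Put 40 MB in memory block 8; 24 MB remain.
Put 46 MB in memory block 9; 18 MB remain.
Put 18 MB in memory block 9; 0 MB remain.
Put 35 MB in memory block 10; 29 MB remain.
Put 10 MB in memory block 7; 10 MB remain.
Put 11 MB in memory block 6; 11 MB remain.
Put 38 MB in memory block 11; 26 MB remain.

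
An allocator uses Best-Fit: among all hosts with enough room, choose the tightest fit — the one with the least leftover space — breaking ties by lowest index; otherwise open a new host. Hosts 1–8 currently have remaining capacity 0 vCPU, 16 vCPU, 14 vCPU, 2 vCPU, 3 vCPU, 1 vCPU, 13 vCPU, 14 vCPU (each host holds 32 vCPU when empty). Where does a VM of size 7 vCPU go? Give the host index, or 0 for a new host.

7

Hosts with room: host 2 (16 vCPU), host 3 (14 vCPU), host 7 (13 vCPU), host 8 (14 vCPU).
Tightest fit is host 7 with 13 vCPU free.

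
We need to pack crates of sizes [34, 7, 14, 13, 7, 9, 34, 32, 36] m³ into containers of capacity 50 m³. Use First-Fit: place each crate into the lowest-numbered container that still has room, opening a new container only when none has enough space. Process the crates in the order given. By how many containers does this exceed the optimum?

First-Fit: [34,7,7] [14,13,9] [34] [32] [36] → 5 containers.
Total size 186 m³; any packing needs at least ⌈186/50⌉ = 4 containers.
An optimal packing achieves that bound: [36,14] [34,13] [34,9,7] [32,7] → 4 containers.
Excess: 5 − 4 = 1.

1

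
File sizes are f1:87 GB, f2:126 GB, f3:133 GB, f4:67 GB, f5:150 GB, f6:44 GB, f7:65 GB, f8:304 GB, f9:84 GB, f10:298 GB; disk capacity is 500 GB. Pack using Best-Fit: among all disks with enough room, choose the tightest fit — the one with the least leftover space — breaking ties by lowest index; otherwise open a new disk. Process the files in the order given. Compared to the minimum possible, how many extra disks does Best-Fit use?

1

Best-Fit: [87,126,133,67,44] [150,65] [304,84] [298] → 4 disks.
Total size 1358 GB; any packing needs at least ⌈1358/500⌉ = 3 disks.
An optimal packing achieves that bound: [304,150,44] [298,133,67] [126,87,84,65] → 3 disks.
Excess: 4 − 3 = 1.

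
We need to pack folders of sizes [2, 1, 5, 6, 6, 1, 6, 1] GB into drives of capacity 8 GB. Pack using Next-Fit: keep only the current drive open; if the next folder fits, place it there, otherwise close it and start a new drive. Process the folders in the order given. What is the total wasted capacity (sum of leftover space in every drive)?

4

drive 1: place 2 GB, 6 GB left
drive 1: place 1 GB, 5 GB left
drive 1: place 5 GB, 0 GB left
drive 2: place 6 GB, 2 GB left
drive 3: place 6 GB, 2 GB left
drive 3: place 1 GB, 1 GB left
drive 4: place 6 GB, 2 GB left
drive 4: place 1 GB, 1 GB left
4 drives × 8 GB = 32 GB; used 28 GB; unused 4 GB.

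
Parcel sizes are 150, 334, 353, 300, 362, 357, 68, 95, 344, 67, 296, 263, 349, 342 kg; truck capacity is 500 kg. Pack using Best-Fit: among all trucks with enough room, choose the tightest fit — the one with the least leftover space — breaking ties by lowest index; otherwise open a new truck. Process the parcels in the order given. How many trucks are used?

truck 1: place 150 kg, 350 kg left
truck 1: place 334 kg, 16 kg left
truck 2: place 353 kg, 147 kg left
truck 3: place 300 kg, 200 kg left
truck 4: place 362 kg, 138 kg left
truck 5: place 357 kg, 143 kg left
truck 4: place 68 kg, 70 kg left
truck 5: place 95 kg, 48 kg left
truck 6: place 344 kg, 156 kg left
truck 4: place 67 kg, 3 kg left
truck 7: place 296 kg, 204 kg left
truck 8: place 263 kg, 237 kg left
truck 9: place 349 kg, 151 kg left
truck 10: place 342 kg, 158 kg left
Final trucks: [150,334] [353] [300] [362,68,67] [357,95] [344] [296] [263] [349] [342].

10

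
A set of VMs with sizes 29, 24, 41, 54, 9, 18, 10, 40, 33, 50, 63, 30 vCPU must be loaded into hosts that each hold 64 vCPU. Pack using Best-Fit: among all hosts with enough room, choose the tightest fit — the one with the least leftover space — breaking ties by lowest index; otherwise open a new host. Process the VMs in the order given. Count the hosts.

Put 29 vCPU in host 1; 35 vCPU remain.
Put 24 vCPU in host 1; 11 vCPU remain.
Put 41 vCPU in host 2; 23 vCPU remain.
Put 54 vCPU in host 3; 10 vCPU remain.
Put 9 vCPU in host 3; 1 vCPU remain.
Put 18 vCPU in host 2; 5 vCPU remain.
Put 10 vCPU in host 1; 1 vCPU remain.
Put 40 vCPU in host 4; 24 vCPU remain.
Put 33 vCPU in host 5; 31 vCPU remain.
Put 50 vCPU in host 6; 14 vCPU remain.
Put 63 vCPU in host 7; 1 vCPU remain.
Put 30 vCPU in host 5; 1 vCPU remain.
Final hosts: [29,24,10] [41,18] [54,9] [40] [33,30] [50] [63].

7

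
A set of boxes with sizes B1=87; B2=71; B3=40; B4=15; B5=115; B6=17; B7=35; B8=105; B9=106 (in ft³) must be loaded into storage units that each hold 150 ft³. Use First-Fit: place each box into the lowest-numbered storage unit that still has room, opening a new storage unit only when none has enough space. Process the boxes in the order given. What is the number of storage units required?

5

Put B1 (87 ft³) in storage unit 1; 63 ft³ remain.
Put B2 (71 ft³) in storage unit 2; 79 ft³ remain.
Put B3 (40 ft³) in storage unit 1; 23 ft³ remain.
Put B4 (15 ft³) in storage unit 1; 8 ft³ remain.
Put B5 (115 ft³) in storage unit 3; 35 ft³ remain.
Put B6 (17 ft³) in storage unit 2; 62 ft³ remain.
Put B7 (35 ft³) in storage unit 2; 27 ft³ remain.
Put B8 (105 ft³) in storage unit 4; 45 ft³ remain.
Put B9 (106 ft³) in storage unit 5; 44 ft³ remain.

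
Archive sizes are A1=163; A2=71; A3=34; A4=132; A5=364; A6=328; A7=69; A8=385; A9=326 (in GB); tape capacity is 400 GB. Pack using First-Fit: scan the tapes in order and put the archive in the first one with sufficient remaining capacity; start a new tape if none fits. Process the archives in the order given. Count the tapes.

5

tape 1: place A1 (163 GB), 237 GB left
tape 1: place A2 (71 GB), 166 GB left
tape 1: place A3 (34 GB), 132 GB left
tape 1: place A4 (132 GB), 0 GB left
tape 2: place A5 (364 GB), 36 GB left
tape 3: place A6 (328 GB), 72 GB left
tape 3: place A7 (69 GB), 3 GB left
tape 4: place A8 (385 GB), 15 GB left
tape 5: place A9 (326 GB), 74 GB left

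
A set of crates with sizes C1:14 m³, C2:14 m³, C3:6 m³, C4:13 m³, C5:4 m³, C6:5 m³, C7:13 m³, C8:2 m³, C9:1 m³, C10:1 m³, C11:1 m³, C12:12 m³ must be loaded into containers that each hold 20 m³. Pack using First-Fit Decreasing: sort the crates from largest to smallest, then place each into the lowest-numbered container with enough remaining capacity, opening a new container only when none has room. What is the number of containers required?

Sorted descending: 14, 14, 13, 13, 12, 6, 5, 4, 2, 1, 1, 1.
Put 14 m³ in container 1; 6 m³ remain.
Put 14 m³ in container 2; 6 m³ remain.
Put 13 m³ in container 3; 7 m³ remain.
Put 13 m³ in container 4; 7 m³ remain.
Put 12 m³ in container 5; 8 m³ remain.
Put 6 m³ in container 1; 0 m³ remain.
Put 5 m³ in container 2; 1 m³ remain.
Put 4 m³ in container 3; 3 m³ remain.
Put 2 m³ in container 3; 1 m³ remain.
Put 1 m³ in container 2; 0 m³ remain.
Put 1 m³ in container 3; 0 m³ remain.
Put 1 m³ in container 4; 6 m³ remain.
Final containers: [14,6] [14,5,1] [13,4,2,1] [13,1] [12].

5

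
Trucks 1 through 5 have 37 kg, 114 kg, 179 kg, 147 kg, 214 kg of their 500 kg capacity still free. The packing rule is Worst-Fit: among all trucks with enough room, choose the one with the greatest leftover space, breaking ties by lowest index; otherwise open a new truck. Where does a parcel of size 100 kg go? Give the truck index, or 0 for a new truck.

Trucks with room: truck 2 (114 kg), truck 3 (179 kg), truck 4 (147 kg), truck 5 (214 kg).
Most room is truck 5 with 214 kg free.

5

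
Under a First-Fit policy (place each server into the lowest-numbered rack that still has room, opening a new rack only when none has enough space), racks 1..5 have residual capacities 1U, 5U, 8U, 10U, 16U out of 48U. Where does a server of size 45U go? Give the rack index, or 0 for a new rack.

0

No rack has ≥ 45U free, so a new rack is opened.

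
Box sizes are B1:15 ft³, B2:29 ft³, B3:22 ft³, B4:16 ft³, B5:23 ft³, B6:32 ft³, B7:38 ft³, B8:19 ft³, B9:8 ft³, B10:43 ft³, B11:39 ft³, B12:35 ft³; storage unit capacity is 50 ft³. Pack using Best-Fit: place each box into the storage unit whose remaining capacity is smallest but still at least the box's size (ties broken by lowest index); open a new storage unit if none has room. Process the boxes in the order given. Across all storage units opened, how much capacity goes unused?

Put B1 (15 ft³) in storage unit 1; 35 ft³ remain.
Put B2 (29 ft³) in storage unit 1; 6 ft³ remain.
Put B3 (22 ft³) in storage unit 2; 28 ft³ remain.
Put B4 (16 ft³) in storage unit 2; 12 ft³ remain.
Put B5 (23 ft³) in storage unit 3; 27 ft³ remain.
Put B6 (32 ft³) in storage unit 4; 18 ft³ remain.
Put B7 (38 ft³) in storage unit 5; 12 ft³ remain.
Put B8 (19 ft³) in storage unit 3; 8 ft³ remain.
Put B9 (8 ft³) in storage unit 3; 0 ft³ remain.
Put B10 (43 ft³) in storage unit 6; 7 ft³ remain.
Put B11 (39 ft³) in storage unit 7; 11 ft³ remain.
Put B12 (35 ft³) in storage unit 8; 15 ft³ remain.
8 storage units × 50 ft³ = 400 ft³; used 319 ft³; unused 81 ft³.

81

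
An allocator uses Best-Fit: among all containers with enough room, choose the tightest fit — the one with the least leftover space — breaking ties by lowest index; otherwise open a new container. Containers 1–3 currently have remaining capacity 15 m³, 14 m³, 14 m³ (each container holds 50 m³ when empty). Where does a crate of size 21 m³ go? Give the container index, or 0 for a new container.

No container has ≥ 21 m³ free, so a new container is opened.

0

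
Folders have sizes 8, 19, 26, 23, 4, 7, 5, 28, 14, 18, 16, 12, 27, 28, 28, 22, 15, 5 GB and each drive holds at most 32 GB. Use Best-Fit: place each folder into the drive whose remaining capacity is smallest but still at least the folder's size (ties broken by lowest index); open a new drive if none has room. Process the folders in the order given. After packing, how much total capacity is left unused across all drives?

Put 8 GB in drive 1; 24 GB remain.
Put 19 GB in drive 1; 5 GB remain.
Put 26 GB in drive 2; 6 GB remain.
Put 23 GB in drive 3; 9 GB remain.
Put 4 GB in drive 1; 1 GB remain.
Put 7 GB in drive 3; 2 GB remain.
Put 5 GB in drive 2; 1 GB remain.
Put 28 GB in drive 4; 4 GB remain.
Put 14 GB in drive 5; 18 GB remain.
Put 18 GB in drive 5; 0 GB remain.
Put 16 GB in drive 6; 16 GB remain.
Put 12 GB in drive 6; 4 GB remain.
Put 27 GB in drive 7; 5 GB remain.
Put 28 GB in drive 8; 4 GB remain.
Put 28 GB in drive 9; 4 GB remain.
Put 22 GB in drive 10; 10 GB remain.
Put 15 GB in drive 11; 17 GB remain.
Put 5 GB in drive 7; 0 GB remain.
11 drives × 32 GB = 352 GB; used 305 GB; unused 47 GB.

47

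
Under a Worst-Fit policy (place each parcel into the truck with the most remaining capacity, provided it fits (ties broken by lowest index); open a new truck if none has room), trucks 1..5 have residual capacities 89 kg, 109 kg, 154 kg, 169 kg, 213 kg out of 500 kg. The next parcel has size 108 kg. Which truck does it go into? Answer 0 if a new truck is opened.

Trucks with room: truck 2 (109 kg), truck 3 (154 kg), truck 4 (169 kg), truck 5 (213 kg).
Most room is truck 5 with 213 kg free.

5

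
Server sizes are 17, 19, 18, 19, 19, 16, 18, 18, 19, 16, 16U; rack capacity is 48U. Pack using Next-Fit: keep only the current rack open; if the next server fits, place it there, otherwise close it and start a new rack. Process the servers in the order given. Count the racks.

17U → rack 1 (remaining 31U)
19U → rack 1 (remaining 12U)
18U → rack 2 (remaining 30U)
19U → rack 2 (remaining 11U)
19U → rack 3 (remaining 29U)
16U → rack 3 (remaining 13U)
18U → rack 4 (remaining 30U)
18U → rack 4 (remaining 12U)
19U → rack 5 (remaining 29U)
16U → rack 5 (remaining 13U)
16U → rack 6 (remaining 32U)
Final racks: [17,19] [18,19] [19,16] [18,18] [19,16] [16].

6 racks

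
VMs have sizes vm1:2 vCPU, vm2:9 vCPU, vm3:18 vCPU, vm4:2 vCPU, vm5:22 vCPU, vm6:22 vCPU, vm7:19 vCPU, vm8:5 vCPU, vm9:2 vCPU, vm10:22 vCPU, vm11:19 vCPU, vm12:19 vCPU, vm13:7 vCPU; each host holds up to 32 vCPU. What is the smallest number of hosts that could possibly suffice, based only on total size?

Total size = 2 + 9 + 18 + 2 + 22 + 22 + 19 + 5 + 2 + 22 + 19 + 19 + 7 = 168 vCPU.
⌈168 / 32⌉ = 6.

6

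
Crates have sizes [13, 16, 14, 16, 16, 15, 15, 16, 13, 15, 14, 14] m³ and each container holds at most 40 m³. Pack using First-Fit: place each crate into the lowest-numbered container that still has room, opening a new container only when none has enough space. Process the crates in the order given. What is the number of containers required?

Put 13 m³ in container 1; 27 m³ remain.
Put 16 m³ in container 1; 11 m³ remain.
Put 14 m³ in container 2; 26 m³ remain.
Put 16 m³ in container 2; 10 m³ remain.
Put 16 m³ in container 3; 24 m³ remain.
Put 15 m³ in container 3; 9 m³ remain.
Put 15 m³ in container 4; 25 m³ remain.
Put 16 m³ in container 4; 9 m³ remain.
Put 13 m³ in container 5; 27 m³ remain.
Put 15 m³ in container 5; 12 m³ remain.
Put 14 m³ in container 6; 26 m³ remain.
Put 14 m³ in container 6; 12 m³ remain.

6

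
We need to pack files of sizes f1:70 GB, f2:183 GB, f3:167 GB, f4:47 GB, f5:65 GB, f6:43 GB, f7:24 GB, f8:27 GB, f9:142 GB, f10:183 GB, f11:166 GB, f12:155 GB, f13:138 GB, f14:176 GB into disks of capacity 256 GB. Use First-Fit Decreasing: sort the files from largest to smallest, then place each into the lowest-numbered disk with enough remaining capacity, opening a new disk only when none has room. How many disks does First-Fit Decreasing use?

8

Sorted descending: 183, 183, 176, 167, 166, 155, 142, 138, 70, 65, 47, 43, 27, 24.
183 GB → disk 1 (remaining 73 GB)
183 GB → disk 2 (remaining 73 GB)
176 GB → disk 3 (remaining 80 GB)
167 GB → disk 4 (remaining 89 GB)
166 GB → disk 5 (remaining 90 GB)
155 GB → disk 6 (remaining 101 GB)
142 GB → disk 7 (remaining 114 GB)
138 GB → disk 8 (remaining 118 GB)
70 GB → disk 1 (remaining 3 GB)
65 GB → disk 2 (remaining 8 GB)
47 GB → disk 3 (remaining 33 GB)
43 GB → disk 4 (remaining 46 GB)
27 GB → disk 3 (remaining 6 GB)
24 GB → disk 4 (remaining 22 GB)
Final disks: [183,70] [183,65] [176,47,27] [167,43,24] [166] [155] [142] [138].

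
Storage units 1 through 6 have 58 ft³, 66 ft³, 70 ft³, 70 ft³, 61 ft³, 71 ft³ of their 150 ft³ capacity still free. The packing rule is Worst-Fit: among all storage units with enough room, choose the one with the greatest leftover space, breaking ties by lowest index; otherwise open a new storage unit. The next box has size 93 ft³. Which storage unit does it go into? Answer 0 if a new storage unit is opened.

No storage unit has ≥ 93 ft³ free, so a new storage unit is opened.

0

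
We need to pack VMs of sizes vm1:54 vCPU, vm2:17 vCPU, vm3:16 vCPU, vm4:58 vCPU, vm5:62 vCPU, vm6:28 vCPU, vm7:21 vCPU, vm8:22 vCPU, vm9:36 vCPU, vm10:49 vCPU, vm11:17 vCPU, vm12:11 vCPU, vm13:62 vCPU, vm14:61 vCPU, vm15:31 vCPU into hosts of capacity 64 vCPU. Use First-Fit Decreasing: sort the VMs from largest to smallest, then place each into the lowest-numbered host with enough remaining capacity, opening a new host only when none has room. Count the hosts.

Sorted descending: 62, 62, 61, 58, 54, 49, 36, 31, 28, 22, 21, 17, 17, 16, 11.
Put 62 vCPU in host 1; 2 vCPU remain.
Put 62 vCPU in host 2; 2 vCPU remain.
Put 61 vCPU in host 3; 3 vCPU remain.
Put 58 vCPU in host 4; 6 vCPU remain.
Put 54 vCPU in host 5; 10 vCPU remain.
Put 49 vCPU in host 6; 15 vCPU remain.
Put 36 vCPU in host 7; 28 vCPU remain.
Put 31 vCPU in host 8; 33 vCPU remain.
Put 28 vCPU in host 7; 0 vCPU remain.
Put 22 vCPU in host 8; 11 vCPU remain.
Put 21 vCPU in host 9; 43 vCPU remain.
Put 17 vCPU in host 9; 26 vCPU remain.
Put 17 vCPU in host 9; 9 vCPU remain.
Put 16 vCPU in host 10; 48 vCPU remain.
Put 11 vCPU in host 6; 4 vCPU remain.
Final hosts: [62] [62] [61] [58] [54] [49,11] [36,28] [31,22] [21,17,17] [16].

10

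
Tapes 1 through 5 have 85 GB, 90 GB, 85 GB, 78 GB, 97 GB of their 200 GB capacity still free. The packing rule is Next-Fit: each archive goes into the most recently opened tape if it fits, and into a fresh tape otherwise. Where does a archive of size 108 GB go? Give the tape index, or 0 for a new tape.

0

Next-Fit only looks at tape 5, which has 97 GB free.
108 GB does not fit, so a new tape is opened.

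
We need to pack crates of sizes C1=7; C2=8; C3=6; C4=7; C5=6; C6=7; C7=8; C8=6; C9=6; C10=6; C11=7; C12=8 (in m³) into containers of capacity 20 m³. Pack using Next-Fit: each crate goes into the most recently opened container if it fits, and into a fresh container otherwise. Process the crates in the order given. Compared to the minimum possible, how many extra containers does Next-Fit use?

0

Next-Fit: [7,8] [6,7,6] [7,8] [6,6,6] [7,8] → 5 containers.
Total size 82 m³; any packing needs at least ⌈82/20⌉ = 5 containers.
So 5 is already optimal.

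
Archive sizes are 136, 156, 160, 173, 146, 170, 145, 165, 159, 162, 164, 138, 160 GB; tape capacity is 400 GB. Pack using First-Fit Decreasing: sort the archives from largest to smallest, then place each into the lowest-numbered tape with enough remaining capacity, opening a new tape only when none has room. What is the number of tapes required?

Sorted descending: 173, 170, 165, 164, 162, 160, 160, 159, 156, 146, 145, 138, 136.
Put 173 GB in tape 1; 227 GB remain.
Put 170 GB in tape 1; 57 GB remain.
Put 165 GB in tape 2; 235 GB remain.
Put 164 GB in tape 2; 71 GB remain.
Put 162 GB in tape 3; 238 GB remain.
Put 160 GB in tape 3; 78 GB remain.
Put 160 GB in tape 4; 240 GB remain.
Put 159 GB in tape 4; 81 GB remain.
Put 156 GB in tape 5; 244 GB remain.
Put 146 GB in tape 5; 98 GB remain.
Put 145 GB in tape 6; 255 GB remain.
Put 138 GB in tape 6; 117 GB remain.
Put 136 GB in tape 7; 264 GB remain.
Final tapes: [173,170] [165,164] [162,160] [160,159] [156,146] [145,138] [136].

7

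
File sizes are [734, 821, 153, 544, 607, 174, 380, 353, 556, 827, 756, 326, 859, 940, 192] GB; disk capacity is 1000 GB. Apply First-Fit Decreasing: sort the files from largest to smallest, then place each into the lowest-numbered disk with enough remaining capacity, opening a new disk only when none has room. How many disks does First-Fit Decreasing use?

Sorted descending: 940, 859, 827, 821, 756, 734, 607, 556, 544, 380, 353, 326, 192, 174, 153.
940 GB → disk 1 (remaining 60 GB)
859 GB → disk 2 (remaining 141 GB)
827 GB → disk 3 (remaining 173 GB)
821 GB → disk 4 (remaining 179 GB)
756 GB → disk 5 (remaining 244 GB)
734 GB → disk 6 (remaining 266 GB)
607 GB → disk 7 (remaining 393 GB)
556 GB → disk 8 (remaining 444 GB)
544 GB → disk 9 (remaining 456 GB)
380 GB → disk 7 (remaining 13 GB)
353 GB → disk 8 (remaining 91 GB)
326 GB → disk 9 (remaining 130 GB)
192 GB → disk 5 (remaining 52 GB)
174 GB → disk 4 (remaining 5 GB)
153 GB → disk 3 (remaining 20 GB)

9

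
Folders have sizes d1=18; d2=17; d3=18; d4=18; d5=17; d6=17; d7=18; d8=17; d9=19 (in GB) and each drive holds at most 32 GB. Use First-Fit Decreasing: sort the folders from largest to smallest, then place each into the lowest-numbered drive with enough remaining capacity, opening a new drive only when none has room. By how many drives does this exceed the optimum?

First-Fit Decreasing: [19] [18] [18] [18] [18] [17] [17] [17] [17] → 9 drives.
9 folders exceed 16 GB (half the capacity), and no two of those can share a drive, so at least 9 drives are needed.
So 9 is already optimal.

0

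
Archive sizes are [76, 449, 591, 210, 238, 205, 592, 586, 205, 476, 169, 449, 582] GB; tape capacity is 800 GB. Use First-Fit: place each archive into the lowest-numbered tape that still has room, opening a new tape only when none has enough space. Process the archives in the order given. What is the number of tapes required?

8

76 GB → tape 1 (remaining 724 GB)
449 GB → tape 1 (remaining 275 GB)
591 GB → tape 2 (remaining 209 GB)
210 GB → tape 1 (remaining 65 GB)
238 GB → tape 3 (remaining 562 GB)
205 GB → tape 2 (remaining 4 GB)
592 GB → tape 4 (remaining 208 GB)
586 GB → tape 5 (remaining 214 GB)
205 GB → tape 3 (remaining 357 GB)
476 GB → tape 6 (remaining 324 GB)
169 GB → tape 3 (remaining 188 GB)
449 GB → tape 7 (remaining 351 GB)
582 GB → tape 8 (remaining 218 GB)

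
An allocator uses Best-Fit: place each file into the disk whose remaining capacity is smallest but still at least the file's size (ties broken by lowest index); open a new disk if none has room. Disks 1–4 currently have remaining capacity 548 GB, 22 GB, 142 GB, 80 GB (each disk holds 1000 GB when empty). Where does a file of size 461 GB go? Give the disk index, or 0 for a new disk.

Disks with room: disk 1 (548 GB).
Tightest fit is disk 1 with 548 GB free.

1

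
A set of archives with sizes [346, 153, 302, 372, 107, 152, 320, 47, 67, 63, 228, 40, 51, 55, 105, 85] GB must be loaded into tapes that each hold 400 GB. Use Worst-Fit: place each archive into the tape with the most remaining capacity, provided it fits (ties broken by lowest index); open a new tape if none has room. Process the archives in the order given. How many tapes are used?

8 tapes

346 GB → tape 1 (remaining 54 GB)
153 GB → tape 2 (remaining 247 GB)
302 GB → tape 3 (remaining 98 GB)
372 GB → tape 4 (remaining 28 GB)
107 GB → tape 2 (remaining 140 GB)
152 GB → tape 5 (remaining 248 GB)
320 GB → tape 6 (remaining 80 GB)
47 GB → tape 5 (remaining 201 GB)
67 GB → tape 5 (remaining 134 GB)
63 GB → tape 2 (remaining 77 GB)
228 GB → tape 7 (remaining 172 GB)
40 GB → tape 7 (remaining 132 GB)
51 GB → tape 5 (remaining 83 GB)
55 GB → tape 7 (remaining 77 GB)
105 GB → tape 8 (remaining 295 GB)
85 GB → tape 8 (remaining 210 GB)
Final tapes: [346] [153,107,63] [302] [372] [152,47,67,51] [320] [228,40,55] [105,85].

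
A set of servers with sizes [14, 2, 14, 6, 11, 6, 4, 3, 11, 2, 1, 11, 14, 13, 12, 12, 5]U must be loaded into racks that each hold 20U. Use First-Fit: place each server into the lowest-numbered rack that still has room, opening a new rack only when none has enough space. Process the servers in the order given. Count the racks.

9

rack 1: place 14U, 6U left
rack 1: place 2U, 4U left
rack 2: place 14U, 6U left
rack 2: place 6U, 0U left
rack 3: place 11U, 9U left
rack 3: place 6U, 3U left
rack 1: place 4U, 0U left
rack 3: place 3U, 0U left
rack 4: place 11U, 9U left
rack 4: place 2U, 7U left
rack 4: place 1U, 6U left
rack 5: place 11U, 9U left
rack 6: place 14U, 6U left
rack 7: place 13U, 7U left
rack 8: place 12U, 8U left
rack 9: place 12U, 8U left
rack 4: place 5U, 1U left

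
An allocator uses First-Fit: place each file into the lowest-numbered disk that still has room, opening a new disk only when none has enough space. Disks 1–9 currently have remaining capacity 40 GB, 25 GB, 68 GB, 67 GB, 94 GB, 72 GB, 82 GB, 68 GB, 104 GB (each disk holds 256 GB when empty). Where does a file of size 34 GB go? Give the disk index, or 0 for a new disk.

Disks with room: disk 1 (40 GB), disk 3 (68 GB), disk 4 (67 GB), disk 5 (94 GB), disk 6 (72 GB), disk 7 (82 GB), disk 8 (68 GB), disk 9 (104 GB).
The first with room is disk 1.

1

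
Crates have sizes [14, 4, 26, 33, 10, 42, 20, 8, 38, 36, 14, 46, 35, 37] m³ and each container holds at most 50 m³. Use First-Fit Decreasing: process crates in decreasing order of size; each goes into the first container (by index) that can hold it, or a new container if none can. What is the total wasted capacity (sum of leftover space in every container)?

Sorted descending: 46, 42, 38, 37, 36, 35, 33, 26, 20, 14, 14, 10, 8, 4.
Put 46 m³ in container 1; 4 m³ remain.
Put 42 m³ in container 2; 8 m³ remain.
Put 38 m³ in container 3; 12 m³ remain.
Put 37 m³ in container 4; 13 m³ remain.
Put 36 m³ in container 5; 14 m³ remain.
Put 35 m³ in container 6; 15 m³ remain.
Put 33 m³ in container 7; 17 m³ remain.
Put 26 m³ in container 8; 24 m³ remain.
Put 20 m³ in container 8; 4 m³ remain.
Put 14 m³ in container 5; 0 m³ remain.
Put 14 m³ in container 6; 1 m³ remain.
Put 10 m³ in container 3; 2 m³ remain.
Put 8 m³ in container 2; 0 m³ remain.
Put 4 m³ in container 1; 0 m³ remain.
8 containers × 50 m³ = 400 m³; used 363 m³; unused 37 m³.

37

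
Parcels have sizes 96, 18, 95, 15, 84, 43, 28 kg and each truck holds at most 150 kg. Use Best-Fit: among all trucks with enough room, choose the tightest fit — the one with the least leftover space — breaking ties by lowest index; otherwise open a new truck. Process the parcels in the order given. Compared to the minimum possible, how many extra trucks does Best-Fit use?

0

Best-Fit: [96,18,15] [95,43] [84,28] → 3 trucks.
Total size 379 kg; any packing needs at least ⌈379/150⌉ = 3 trucks.
So 3 is already optimal.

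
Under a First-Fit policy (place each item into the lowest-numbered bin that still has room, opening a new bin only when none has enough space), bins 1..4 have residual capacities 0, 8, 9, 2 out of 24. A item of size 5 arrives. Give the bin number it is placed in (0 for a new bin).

Bins with room: bin 2 (8), bin 3 (9).
The first with room is bin 2.

2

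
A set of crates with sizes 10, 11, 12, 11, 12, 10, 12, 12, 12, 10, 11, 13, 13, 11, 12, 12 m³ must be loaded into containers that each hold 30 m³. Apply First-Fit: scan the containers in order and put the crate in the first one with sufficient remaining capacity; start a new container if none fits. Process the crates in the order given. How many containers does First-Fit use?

8

10 m³ → container 1 (remaining 20 m³)
11 m³ → container 1 (remaining 9 m³)
12 m³ → container 2 (remaining 18 m³)
11 m³ → container 2 (remaining 7 m³)
12 m³ → container 3 (remaining 18 m³)
10 m³ → container 3 (remaining 8 m³)
12 m³ → container 4 (remaining 18 m³)
12 m³ → container 4 (remaining 6 m³)
12 m³ → container 5 (remaining 18 m³)
10 m³ → container 5 (remaining 8 m³)
11 m³ → container 6 (remaining 19 m³)
13 m³ → container 6 (remaining 6 m³)
13 m³ → container 7 (remaining 17 m³)
11 m³ → container 7 (remaining 6 m³)
12 m³ → container 8 (remaining 18 m³)
12 m³ → container 8 (remaining 6 m³)
Final containers: [10,11] [12,11] [12,10] [12,12] [12,10] [11,13] [13,11] [12,12].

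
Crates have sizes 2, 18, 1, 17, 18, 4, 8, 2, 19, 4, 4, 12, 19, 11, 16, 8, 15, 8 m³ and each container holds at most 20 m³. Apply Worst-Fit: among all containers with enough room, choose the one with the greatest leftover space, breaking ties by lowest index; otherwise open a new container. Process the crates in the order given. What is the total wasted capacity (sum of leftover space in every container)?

34

2 m³ → container 1 (remaining 18 m³)
18 m³ → container 1 (remaining 0 m³)
1 m³ → container 2 (remaining 19 m³)
17 m³ → container 2 (remaining 2 m³)
18 m³ → container 3 (remaining 2 m³)
4 m³ → container 4 (remaining 16 m³)
8 m³ → container 4 (remaining 8 m³)
2 m³ → container 4 (remaining 6 m³)
19 m³ → container 5 (remaining 1 m³)
4 m³ → container 4 (remaining 2 m³)
4 m³ → container 6 (remaining 16 m³)
12 m³ → container 6 (remaining 4 m³)
19 m³ → container 7 (remaining 1 m³)
11 m³ → container 8 (remaining 9 m³)
16 m³ → container 9 (remaining 4 m³)
8 m³ → container 8 (remaining 1 m³)
15 m³ → container 10 (remaining 5 m³)
8 m³ → container 11 (remaining 12 m³)
11 containers × 20 m³ = 220 m³; used 186 m³; unused 34 m³.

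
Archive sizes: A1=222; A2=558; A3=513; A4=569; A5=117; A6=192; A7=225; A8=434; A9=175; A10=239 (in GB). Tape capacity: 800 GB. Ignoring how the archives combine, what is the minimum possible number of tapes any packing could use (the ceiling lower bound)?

Total size = 222 + 558 + 513 + 569 + 117 + 192 + 225 + 434 + 175 + 239 = 3244 GB.
⌈3244 / 800⌉ = 5.

5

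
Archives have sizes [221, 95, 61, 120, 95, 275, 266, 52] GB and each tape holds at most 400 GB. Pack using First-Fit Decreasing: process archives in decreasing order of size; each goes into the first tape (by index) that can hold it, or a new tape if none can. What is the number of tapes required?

Sorted descending: 275, 266, 221, 120, 95, 95, 61, 52.
Put 275 GB in tape 1; 125 GB remain.
Put 266 GB in tape 2; 134 GB remain.
Put 221 GB in tape 3; 179 GB remain.
Put 120 GB in tape 1; 5 GB remain.
Put 95 GB in tape 2; 39 GB remain.
Put 95 GB in tape 3; 84 GB remain.
Put 61 GB in tape 3; 23 GB remain.
Put 52 GB in tape 4; 348 GB remain.
Final tapes: [275,120] [266,95] [221,95,61] [52].

4 tapes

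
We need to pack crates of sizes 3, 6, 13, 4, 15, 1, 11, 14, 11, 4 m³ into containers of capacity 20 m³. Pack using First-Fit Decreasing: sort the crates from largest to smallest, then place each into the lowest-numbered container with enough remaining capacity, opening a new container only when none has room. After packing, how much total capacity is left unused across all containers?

18

Sorted descending: 15, 14, 13, 11, 11, 6, 4, 4, 3, 1.
Put 15 m³ in container 1; 5 m³ remain.
Put 14 m³ in container 2; 6 m³ remain.
Put 13 m³ in container 3; 7 m³ remain.
Put 11 m³ in container 4; 9 m³ remain.
Put 11 m³ in container 5; 9 m³ remain.
Put 6 m³ in container 2; 0 m³ remain.
Put 4 m³ in container 1; 1 m³ remain.
Put 4 m³ in container 3; 3 m³ remain.
Put 3 m³ in container 3; 0 m³ remain.
Put 1 m³ in container 1; 0 m³ remain.
5 containers × 20 m³ = 100 m³; used 82 m³; unused 18 m³.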